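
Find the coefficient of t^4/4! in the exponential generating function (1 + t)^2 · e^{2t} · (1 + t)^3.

The EGF product rule gives c_4 = Σ_{k_1+k_2+k_3=4} C(4; k_1,k_2,k_3) · ∏ g_i(k_i), where (1+t)^2 gives the falling factorial (2)_k; e^{2t} gives (2)^k; (1+t)^3 gives the falling factorial (3)_k.
g_1(k) for k = 0…4: 1, 2, 2, 0, 0.
g_2(k) for k = 0…4: 1, 2, 4, 8, 16.
g_3(k) for k = 0…4: 1, 3, 6, 6, 0.
First combine the last two factors: h(k) = Σ_j C(k,j)·g_2(j)·g_3(k−j) for k = 0…4: 1, 5, 22, 86, 304.
c_4 = Σ_k C(4,k)·g_1(k)·h(4−k) = 1·1·304 + 4·2·86 + 6·2·22 = 304 + 688 + 264 = 1256.

1256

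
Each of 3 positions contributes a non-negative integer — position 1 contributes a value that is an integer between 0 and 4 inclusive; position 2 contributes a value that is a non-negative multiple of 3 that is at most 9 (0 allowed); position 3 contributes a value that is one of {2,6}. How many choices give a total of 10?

The generating function for the choices is (1 + x + x^2 + x^3 + x^4)·(1 + x^3 + x^6 + x^9)·(x^2 + x^6); the count is [x^10].
(1 + x + x^2 + x^3 + x^4) has coefficients 1,1,1,1,1 for degrees 0…4.
(1 + x^3 + x^6 + x^9) has coefficients 1,0,0,1,0,0,1,0,0,1,0 for degrees 0…10.
Finally multiplying by (x^2 + x^6), the product of all factors after the first has coefficients 0,0,1,0,0,1,1,0,1,1,0 for degrees 0…10.
[x^10] = 1·0 + 1·1 + 1·1 + 1·0 + 1·1 = 3.

3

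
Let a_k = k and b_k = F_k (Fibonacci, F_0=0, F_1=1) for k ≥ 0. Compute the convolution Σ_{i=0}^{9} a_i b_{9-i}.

Write out a_i and b_{9-i} for i = 0,…,9 and sum the products.
Σ = 0·34 + 1·21 + 2·13 + 3·8 + 4·5 + 5·3 + 6·2 + 7·1 + 8·1 + 9·0 = 133.

133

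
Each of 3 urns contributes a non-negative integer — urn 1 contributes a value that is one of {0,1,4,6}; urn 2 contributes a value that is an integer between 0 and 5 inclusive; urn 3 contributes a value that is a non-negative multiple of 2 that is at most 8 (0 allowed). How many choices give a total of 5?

The generating function for the choices is (1 + q + q⁴ + q⁶)·(1 + q + q² + q³ + q⁴ + q⁵)·(1 + q² + q⁴ + q⁶ + q⁸); the count is [q⁵].
(1 + q + q⁴ + q⁶) has coefficients 1,1,0,0,1,0 for degrees 0…5.
(1 + q + q² + q³ + q⁴ + q⁵) has coefficients 1,1,1,1,1,1 for degrees 0…5.
Finally multiplying by (1 + q² + q⁴ + q⁶ + q⁸), the product of all factors after the first has coefficients 1,1,2,2,3,3 for degrees 0…5.
[q⁵] = 1·3 + 1·3 + 1·1 = 7.

7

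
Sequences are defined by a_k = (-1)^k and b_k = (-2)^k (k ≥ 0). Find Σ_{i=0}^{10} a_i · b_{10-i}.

The convolution is the x^10 coefficient of A(x)B(x).
Σ = 1·1024 − 1·(-512) + 1·256 − 1·(-128) + 1·64 − 1·(-32) + 1·16 − 1·(-8) + 1·4 − 1·(-2) + 1·1 = 2047.

2047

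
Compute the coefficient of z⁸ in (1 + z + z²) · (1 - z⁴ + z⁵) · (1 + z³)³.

3

(1 + z + z²) has coefficients 1,1,1 for degrees 0…2.
(1 - z⁴ + z⁵) has coefficients 1,0,0,0,-1,1,0,0,0 for degrees 0…8.
Finally multiplying by (1 + z³)³, the product of all factors after the first has coefficients 1,0,0,3,-1,1,3,-3,3 for degrees 0…8.
[z⁸] = 1·3 + 1·(-3) + 1·3 = 3.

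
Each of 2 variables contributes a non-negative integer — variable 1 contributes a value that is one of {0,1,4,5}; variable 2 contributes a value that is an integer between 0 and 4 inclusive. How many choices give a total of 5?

3

The generating function for the choices is (1 + q + q⁴ + q⁵)·(1 + q + q² + q³ + q⁴); the count is [q⁵].
(1 + q + q⁴ + q⁵) has coefficients 1,1,0,0,1,1 for degrees 0…5.
(1 + q + q² + q³ + q⁴) has coefficients 1,1,1,1,1,0 for degrees 0…5.
[q⁵] = 1·0 + 1·1 + 1·1 + 1·1 = 3.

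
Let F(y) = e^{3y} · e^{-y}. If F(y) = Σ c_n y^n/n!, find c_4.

16

The EGF product rule gives c_4 = Σ_{k_1+k_2=4} C(4; k_1,k_2) · ∏ g_i(k_i), where e^{3y} gives (3)^k; e^{-y} gives (-1)^k.
g_1(k) for k = 0…4: 1, 3, 9, 27, 81.
g_2(k) for k = 0…4: 1, -1, 1, -1, 1.
c_4 = Σ_k C(4,k)·g_1(k)·g_2(4−k) = 1·1·1 + 4·3·(-1) + 6·9·1 + 4·27·(-1) + 1·81·1 = 1 − 12 + 54 − 108 + 81 = 16.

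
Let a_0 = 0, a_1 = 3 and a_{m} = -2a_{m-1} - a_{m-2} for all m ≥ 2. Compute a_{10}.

The ordinary generating function has denominator 1 + 2q + q^2.
Iterating the recurrence: a_0,…,a_{10} = 0, 3, -6, 9, -12, 15, -18, 21, -24, 27, -30.

-30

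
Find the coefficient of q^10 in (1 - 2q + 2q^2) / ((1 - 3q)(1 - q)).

The denominator gives the recurrence a_n = 4a_(n−1) − 3a_(n−2) for n ≥ 3; the numerator fixes a_0 = 1, a_1 = 2, a_2 = 7.
Iterating: 1, 2, 7, 22, 67, 202, 607, 1822, 5467, 16402, 49207, so a_10 = 49207.

49207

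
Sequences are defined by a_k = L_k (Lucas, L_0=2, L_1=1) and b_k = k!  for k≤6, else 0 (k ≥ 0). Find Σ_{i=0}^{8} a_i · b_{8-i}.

2986

The convolution is the x^8 coefficient of A(x)B(x).
Σ = 2·0 + 1·0 + 3·720 + 4·120 + 7·24 + 11·6 + 18·2 + 29·1 + 47·1 = 2986.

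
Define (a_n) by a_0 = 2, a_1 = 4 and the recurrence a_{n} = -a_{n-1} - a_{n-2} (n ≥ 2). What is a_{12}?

The ordinary generating function has denominator 1 + x + x^2.
Iterating the recurrence: a_0,…,a_{12} = 2, 4, -6, 2, 4, -6, 2, 4, -6, 2, 4, -6, 2.

2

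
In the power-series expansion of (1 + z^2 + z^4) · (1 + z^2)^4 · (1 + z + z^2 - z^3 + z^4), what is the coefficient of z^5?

6

(1 + z^2 + z^4) has coefficients 1,0,1,0,1 for degrees 0…4.
(1 + z^2)^4 has coefficients 1,0,4,0,6,0 for degrees 0…5.
Finally multiplying by (1 + z + z^2 - z^3 + z^4), the product of all factors after the first has coefficients 1,1,5,3,11,2 for degrees 0…5.
[z^5] = 1·2 + 1·3 + 1·1 = 6.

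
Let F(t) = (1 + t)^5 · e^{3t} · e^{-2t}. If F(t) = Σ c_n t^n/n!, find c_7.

The EGF product rule gives c_7 = Σ_{k_1+k_2+k_3=7} C(7; k_1,k_2,k_3) · ∏ g_i(k_i), where (1+t)^5 gives the falling factorial (5)_k; e^{3t} gives (3)^k; e^{-2t} gives (-2)^k.
g_1(k) for k = 0…7: 1, 5, 20, 60, 120, 120, 0, 0.
g_2(k) for k = 0…7: 1, 3, 9, 27, 81, 243, 729, 2187.
g_3(k) for k = 0…7: 1, -2, 4, -8, 16, -32, 64, -128.
First combine the last two factors: h(k) = Σ_j C(k,j)·g_2(j)·g_3(k−j) for k = 0…7: 1, 1, 1, 1, 1, 1, 1, 1.
c_7 = Σ_k C(7,k)·g_1(k)·h(7−k) = 1·1·1 + 7·5·1 + 21·20·1 + 35·60·1 + 35·120·1 + 21·120·1 = 1 + 35 + 420 + 2100 + 4200 + 2520 = 9276.

9276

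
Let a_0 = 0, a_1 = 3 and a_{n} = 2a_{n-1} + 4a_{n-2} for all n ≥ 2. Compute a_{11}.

The ordinary generating function has denominator 1 - 2x - 4x^2.
Iterating the recurrence: a_0,…,a_{11} = 0, 3, 6, 24, 72, 240, 768, 2496, 8064, 26112, 84480, 273408.

273408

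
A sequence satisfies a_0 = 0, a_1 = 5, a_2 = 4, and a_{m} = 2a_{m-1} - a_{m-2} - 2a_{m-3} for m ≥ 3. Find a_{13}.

The ordinary generating function has denominator 1 - 2t + t^2 + 2t^3.
Iterating the recurrence: a_0,…,a_{13} = 0, 5, 4, 3, -8, -27, -52, -61, -16, 133, 404, 707, 744, -27.

-27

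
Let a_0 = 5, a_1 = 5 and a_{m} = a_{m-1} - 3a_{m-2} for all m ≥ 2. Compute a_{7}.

The ordinary generating function has denominator 1 - x + 3x^2.
Iterating the recurrence: a_0,…,a_{7} = 5, 5, -10, -25, 5, 80, 65, -175.

-175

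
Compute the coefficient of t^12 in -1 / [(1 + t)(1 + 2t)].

-8191

Partial fractions give a closed form: a_n = (1)·(-1)^n + (-2)·(-2)^n.
At n = 12: a_12 = -8191.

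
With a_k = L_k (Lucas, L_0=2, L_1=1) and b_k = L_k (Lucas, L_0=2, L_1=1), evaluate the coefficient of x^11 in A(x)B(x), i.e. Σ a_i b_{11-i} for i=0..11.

This is [x^11] in the product of the two ordinary generating functions.
Σ = 2·199 + 1·123 + 3·76 + 4·47 + 7·29 + 11·18 + 18·11 + 29·7 + 47·4 + 76·3 + 123·1 + 199·2 = 2676.

2676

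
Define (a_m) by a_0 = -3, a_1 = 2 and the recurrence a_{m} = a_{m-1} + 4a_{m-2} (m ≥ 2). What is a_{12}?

The ordinary generating function has denominator 1 - q - 4q^2.
Iterating the recurrence: a_0,…,a_{12} = -3, 2, -10, -2, -42, -50, -218, -418, -1290, -2962, -8122, -19970, -52458.

-52458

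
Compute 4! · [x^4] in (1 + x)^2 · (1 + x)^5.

840

The EGF product rule gives c_4 = Σ_{k_1+k_2=4} C(4; k_1,k_2) · ∏ g_i(k_i), where (1+x)^2 gives the falling factorial (2)_k; (1+x)^5 gives the falling factorial (5)_k.
g_1(k) for k = 0…4: 1, 2, 2, 0, 0.
g_2(k) for k = 0…4: 1, 5, 20, 60, 120.
c_4 = Σ_k C(4,k)·g_1(k)·g_2(4−k) = 1·1·120 + 4·2·60 + 6·2·20 = 120 + 480 + 240 = 840.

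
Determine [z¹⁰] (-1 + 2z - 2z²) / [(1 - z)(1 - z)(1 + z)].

-6

The denominator gives the recurrence a_n = a_(n−1) + a_(n−2) − a_(n−3) for n ≥ 3; the numerator fixes a_0 = -1, a_1 = 1, a_2 = -2.
Iterating: -1, 1, -2, 0, -3, -1, -4, -2, -5, -3, -6, so a_10 = -6.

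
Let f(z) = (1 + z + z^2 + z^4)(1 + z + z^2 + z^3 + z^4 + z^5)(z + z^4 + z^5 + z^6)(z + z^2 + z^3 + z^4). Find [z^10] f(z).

(1 + z + z^2 + z^4) has coefficients 1,1,1,0,1 for degrees 0…4.
(1 + z + z^2 + z^3 + z^4 + z^5) has coefficients 1,1,1,1,1,1,0,0,0,0,0 for degrees 0…10.
Multiplying by (z + z^4 + z^5 + z^6) gives running coefficients 0,1,1,1,2,3,4,3,3,3,2 for degrees 0…10.
Finally multiplying by (z + z^2 + z^3 + z^4), the product of all factors after the first has coefficients 0,0,1,2,3,5,7,10,12,13,13 for degrees 0…10.
[z^10] = 1·13 + 1·13 + 1·12 + 1·7 = 45.

45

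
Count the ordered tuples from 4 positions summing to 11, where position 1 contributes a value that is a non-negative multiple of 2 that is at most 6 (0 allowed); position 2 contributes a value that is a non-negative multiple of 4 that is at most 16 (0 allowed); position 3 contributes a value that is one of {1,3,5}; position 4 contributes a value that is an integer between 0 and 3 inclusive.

The generating function for the choices is (1 + t² + t⁴ + t⁶)·(1 + t⁴ + t⁸ + t¹² + t¹⁶)·(t + t³ + t⁵)·(1 + t + t² + t³); the count is [t¹¹].
(1 + t² + t⁴ + t⁶) has coefficients 1,0,1,0,1,0,1 for degrees 0…6.
(1 + t⁴ + t⁸ + t¹² + t¹⁶) has coefficients 1,0,0,0,1,0,0,0,1,0,0,0 for degrees 0…11.
Multiplying by (t + t³ + t⁵) gives running coefficients 0,1,0,1,0,2,0,1,0,2,0,1 for degrees 0…11.
Finally multiplying by (1 + t + t² + t³), the product of all factors after the first has coefficients 0,1,1,2,2,3,3,3,3,3,3,3 for degrees 0…11.
[t¹¹] = 1·3 + 1·3 + 1·3 + 1·3 = 12.

12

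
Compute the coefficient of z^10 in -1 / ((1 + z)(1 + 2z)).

-2047

Partial fractions give a closed form: a_n = (1)·(-1)^n + (-2)·(-2)^n.
At n = 10: a_10 = -2047.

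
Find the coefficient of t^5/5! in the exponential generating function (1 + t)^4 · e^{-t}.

19

The EGF product rule gives c_5 = Σ_{k_1+k_2=5} C(5; k_1,k_2) · ∏ g_i(k_i), where (1+t)^4 gives the falling factorial (4)_k; e^{-t} gives (-1)^k.
g_1(k) for k = 0…5: 1, 4, 12, 24, 24, 0.
g_2(k) for k = 0…5: 1, -1, 1, -1, 1, -1.
c_5 = Σ_k C(5,k)·g_1(k)·g_2(5−k) = 1·1·(-1) + 5·4·1 + 10·12·(-1) + 10·24·1 + 5·24·(-1) = −1 + 20 − 120 + 240 − 120 = 19.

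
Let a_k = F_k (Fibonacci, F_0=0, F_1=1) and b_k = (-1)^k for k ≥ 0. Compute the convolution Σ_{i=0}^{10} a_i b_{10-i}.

33

The convolution is the t^10 coefficient of A(t)B(t).
Σ = 0·1 + 1·(-1) + 1·1 + 2·(-1) + 3·1 + 5·(-1) + 8·1 + 13·(-1) + 21·1 + 34·(-1) + 55·1 = 33.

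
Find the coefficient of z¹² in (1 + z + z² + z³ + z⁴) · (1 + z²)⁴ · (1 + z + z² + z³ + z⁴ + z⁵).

33

(1 + z + z² + z³ + z⁴) has coefficients 1,1,1,1,1 for degrees 0…4.
(1 + z²)⁴ has coefficients 1,0,4,0,6,0,4,0,1,0,0,0,0 for degrees 0…12.
Finally multiplying by (1 + z + z² + z³ + z⁴ + z⁵), the product of all factors after the first has coefficients 1,1,5,5,11,11,14,14,11,11,5,5,1 for degrees 0…12.
[z¹²] = 1·1 + 1·5 + 1·5 + 1·11 + 1·11 = 33.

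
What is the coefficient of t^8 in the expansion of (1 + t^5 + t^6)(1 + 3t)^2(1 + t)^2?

(1 + t^5 + t^6) has coefficients 1,0,0,0,0,1,1 for degrees 0…6.
(1 + 3t)^2 has coefficients 1,6,9,0,0,0,0,0,0 for degrees 0…8.
Finally multiplying by (1 + t)^2, the product of all factors after the first has coefficients 1,8,22,24,9,0,0,0,0 for degrees 0…8.
[t^8] = 1·0 + 1·24 + 1·22 = 46.

46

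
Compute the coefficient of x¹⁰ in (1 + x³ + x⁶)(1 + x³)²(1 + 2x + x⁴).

(1 + x³ + x⁶) has coefficients 1,0,0,1,0,0,1 for degrees 0…6.
(1 + x³)² has coefficients 1,0,0,2,0,0,1,0,0,0,0 for degrees 0…10.
Finally multiplying by (1 + 2x + x⁴), the product of all factors after the first has coefficients 1,2,0,2,5,0,1,4,0,0,1 for degrees 0…10.
[x¹⁰] = 1·1 + 1·4 + 1·5 = 10.

10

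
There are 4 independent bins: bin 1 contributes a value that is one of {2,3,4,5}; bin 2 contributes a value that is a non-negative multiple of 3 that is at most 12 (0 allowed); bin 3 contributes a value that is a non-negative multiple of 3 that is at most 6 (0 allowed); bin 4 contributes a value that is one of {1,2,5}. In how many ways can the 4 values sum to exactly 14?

9

The generating function for the choices is (y^2 + y^3 + y^4 + y^5)·(1 + y^3 + y^6 + y^9 + y^12)·(1 + y^3 + y^6)·(y + y^2 + y^5); the count is [y^14].
(y^2 + y^3 + y^4 + y^5) has coefficients 0,0,1,1,1,1 for degrees 0…5.
(1 + y^3 + y^6 + y^9 + y^12) has coefficients 1,0,0,1,0,0,1,0,0,1,0,0,1,0,0 for degrees 0…14.
Multiplying by (1 + y^3 + y^6) gives running coefficients 1,0,0,2,0,0,3,0,0,3,0,0,3,0,0 for degrees 0…14.
Finally multiplying by (y + y^2 + y^5), the product of all factors after the first has coefficients 0,1,1,0,2,3,0,3,5,0,3,6,0,3,6 for degrees 0…14.
[y^14] = 1·0 + 1·6 + 1·3 + 1·0 = 9.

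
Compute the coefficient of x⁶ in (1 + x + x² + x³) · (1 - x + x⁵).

1

(1 + x + x² + x³) has coefficients 1,1,1,1 for degrees 0…3.
(1 - x + x⁵) has coefficients 1,-1,0,0,0,1,0 for degrees 0…6.
[x⁶] = 1·0 + 1·1 + 1·0 + 1·0 = 1.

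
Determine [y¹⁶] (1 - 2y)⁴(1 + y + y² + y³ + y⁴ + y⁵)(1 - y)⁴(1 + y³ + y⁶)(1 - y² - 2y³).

69

(1 - 2y)⁴ has coefficients 1,-8,24,-32,16 for degrees 0…4.
(1 + y + y² + y³ + y⁴ + y⁵) has coefficients 1,1,1,1,1,1,0,0,0,0,0,0,0,0,0,0,0 for degrees 0…16.
Multiplying by (1 - y)⁴ gives running coefficients 1,-3,3,-1,0,0,-1,3,-3,1,0,0,0,0,0,0,0 for degrees 0…16.
Multiplying by (1 + y³ + y⁶) gives running coefficients 1,-3,3,0,-3,3,-1,0,0,-1,3,-3,0,3,-3,1,0 for degrees 0…16.
Finally multiplying by (1 - y² - 2y³), the product of all factors after the first has coefficients 1,-3,2,1,0,-3,2,3,-5,1,3,-2,-1,0,3,-2,-3 for degrees 0…16.
[y¹⁶] = 1·(-3) − 8·(-2) + 24·3 − 32·0 + 16·(-1) = 69.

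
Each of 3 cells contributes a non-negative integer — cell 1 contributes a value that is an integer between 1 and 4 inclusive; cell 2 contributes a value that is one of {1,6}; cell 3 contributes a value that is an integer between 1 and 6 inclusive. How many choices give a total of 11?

5

The generating function for the choices is (z + z^2 + z^3 + z^4)·(z + z^6)·(z + z^2 + z^3 + z^4 + z^5 + z^6); the count is [z^11].
(z + z^2 + z^3 + z^4) has coefficients 0,1,1,1,1 for degrees 0…4.
(z + z^6) has coefficients 0,1,0,0,0,0,1,0,0,0,0,0 for degrees 0…11.
Finally multiplying by (z + z^2 + z^3 + z^4 + z^5 + z^6), the product of all factors after the first has coefficients 0,0,1,1,1,1,1,2,1,1,1,1 for degrees 0…11.
[z^11] = 1·1 + 1·1 + 1·1 + 1·2 = 5.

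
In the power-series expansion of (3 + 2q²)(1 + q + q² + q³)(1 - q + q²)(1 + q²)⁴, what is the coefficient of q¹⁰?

13

(3 + 2q²) has coefficients 3,0,2 for degrees 0…2.
(1 + q + q² + q³) has coefficients 1,1,1,1,0,0,0,0,0,0,0 for degrees 0…10.
Multiplying by (1 - q + q²) gives running coefficients 1,0,1,1,0,1,0,0,0,0,0 for degrees 0…10.
Finally multiplying by (1 + q²)⁴, the product of all factors after the first has coefficients 1,0,5,1,10,5,10,10,5,10,1 for degrees 0…10.
[q¹⁰] = 3·1 + 2·5 = 13.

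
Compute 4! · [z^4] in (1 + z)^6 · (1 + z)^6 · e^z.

The EGF product rule gives c_4 = Σ_{k_1+k_2+k_3=4} C(4; k_1,k_2,k_3) · ∏ g_i(k_i), where (1+z)^6 gives the falling factorial (6)_k; (1+z)^6 gives the falling factorial (6)_k; e^z gives (1)^k.
g_1(k) for k = 0…4: 1, 6, 30, 120, 360.
g_2(k) for k = 0…4: 1, 6, 30, 120, 360.
g_3(k) for k = 0…4: 1, 1, 1, 1, 1.
First combine the last two factors: h(k) = Σ_j C(k,j)·g_2(j)·g_3(k−j) for k = 0…4: 1, 7, 43, 229, 1045.
c_4 = Σ_k C(4,k)·g_1(k)·h(4−k) = 1·1·1045 + 4·6·229 + 6·30·43 + 4·120·7 + 1·360·1 = 1045 + 5496 + 7740 + 3360 + 360 = 18001.

18001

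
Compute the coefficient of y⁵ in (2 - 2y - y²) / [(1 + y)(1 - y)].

-2

The denominator gives the recurrence a_n = a_(n−2) for n ≥ 3; the numerator fixes a_0 = 2, a_1 = -2, a_2 = 1.
Iterating: 2, -2, 1, -2, 1, -2, so a_5 = -2.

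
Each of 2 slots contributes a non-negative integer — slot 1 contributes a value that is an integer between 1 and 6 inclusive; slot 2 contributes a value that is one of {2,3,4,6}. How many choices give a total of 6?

3

The generating function for the choices is (t + t² + t³ + t⁴ + t⁵ + t⁶)·(t² + t³ + t⁴ + t⁶); the count is [t⁶].
(t + t² + t³ + t⁴ + t⁵ + t⁶) has coefficients 0,1,1,1,1,1,1 for degrees 0…6.
(t² + t³ + t⁴ + t⁶) has coefficients 0,0,1,1,1,0,1 for degrees 0…6.
[t⁶] = 1·0 + 1·1 + 1·1 + 1·1 + 1·0 + 1·0 = 3.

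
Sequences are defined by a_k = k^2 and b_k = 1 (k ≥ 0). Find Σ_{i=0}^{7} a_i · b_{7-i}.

The convolution is the x^7 coefficient of A(x)B(x).
Σ = 0·1 + 1·1 + 4·1 + 9·1 + 16·1 + 25·1 + 36·1 + 49·1 = 140.

140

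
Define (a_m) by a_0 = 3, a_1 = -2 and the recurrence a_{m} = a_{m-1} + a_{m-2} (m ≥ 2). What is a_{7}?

The ordinary generating function has denominator 1 - z - z^2.
Iterating the recurrence: a_0,…,a_{7} = 3, -2, 1, -1, 0, -1, -1, -2.

-2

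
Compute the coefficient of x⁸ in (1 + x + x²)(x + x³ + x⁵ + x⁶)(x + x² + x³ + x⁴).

(1 + x + x²) has coefficients 1,1,1 for degrees 0…2.
(x + x³ + x⁵ + x⁶) has coefficients 0,1,0,1,0,1,1,0,0 for degrees 0…8.
Finally multiplying by (x + x² + x³ + x⁴), the product of all factors after the first has coefficients 0,0,1,1,2,2,2,3,2 for degrees 0…8.
[x⁸] = 1·2 + 1·3 + 1·2 = 7.

7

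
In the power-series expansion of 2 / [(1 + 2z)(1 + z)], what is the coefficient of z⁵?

-126

Partial fractions give a closed form: a_n = (4)·(-2)^n + (-2)·(-1)^n.
At n = 5: a_5 = -126.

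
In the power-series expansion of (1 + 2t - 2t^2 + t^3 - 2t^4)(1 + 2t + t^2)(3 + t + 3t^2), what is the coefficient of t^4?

(1 + 2t - 2t^2 + t^3 - 2t^4) has coefficients 1,2,-2,1,-2 for degrees 0…4.
(1 + 2t + t^2) has coefficients 1,2,1,0,0 for degrees 0…4.
Finally multiplying by (3 + t + 3t^2), the product of all factors after the first has coefficients 3,7,8,7,3 for degrees 0…4.
[t^4] = 1·3 + 2·7 − 2·8 + 1·7 − 2·3 = 2.

2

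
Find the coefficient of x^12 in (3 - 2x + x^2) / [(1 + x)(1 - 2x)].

6146

The denominator gives the recurrence a_n = a_(n−1) + 2a_(n−2) for n ≥ 3; the numerator fixes a_0 = 3, a_1 = 1, a_2 = 8.
Iterating: 3, 1, 8, 10, 26, 46, 98, 190, 386, 766, 1538, 3070, 6146, so a_12 = 6146.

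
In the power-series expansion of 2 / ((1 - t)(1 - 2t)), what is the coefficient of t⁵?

126

Partial fractions give a closed form: a_n = (-2)·1^n + (4)·2^n.
At n = 5: a_5 = 126.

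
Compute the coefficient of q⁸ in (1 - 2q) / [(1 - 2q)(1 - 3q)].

Partial fractions give a closed form: a_n = (1)·3^n.
At n = 8: a_8 = 6561.

6561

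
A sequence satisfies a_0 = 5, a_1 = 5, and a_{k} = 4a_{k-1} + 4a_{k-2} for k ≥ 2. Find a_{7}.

98880

The ordinary generating function has denominator 1 - 4z - 4z^2.
Iterating the recurrence: a_0,…,a_{7} = 5, 5, 40, 180, 880, 4240, 20480, 98880.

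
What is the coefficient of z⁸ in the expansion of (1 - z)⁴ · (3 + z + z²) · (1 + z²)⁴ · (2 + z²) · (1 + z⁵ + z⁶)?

255

(1 - z)⁴ has coefficients 1,-4,6,-4,1 for degrees 0…4.
(3 + z + z²) has coefficients 3,1,1,0,0,0,0,0,0 for degrees 0…8.
Multiplying by (1 + z²)⁴ gives running coefficients 3,1,13,4,22,6,18,4,7 for degrees 0…8.
Multiplying by (2 + z²) gives running coefficients 6,2,29,9,57,16,58,14,32 for degrees 0…8.
Finally multiplying by (1 + z⁵ + z⁶), the product of all factors after the first has coefficients 6,2,29,9,57,22,66,45,70 for degrees 0…8.
[z⁸] = 1·70 − 4·45 + 6·66 − 4·22 + 1·57 = 255.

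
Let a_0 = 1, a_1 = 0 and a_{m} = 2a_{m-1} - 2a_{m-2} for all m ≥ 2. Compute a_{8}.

16

The ordinary generating function has denominator 1 - 2z + 2z^2.
Iterating the recurrence: a_0,…,a_{8} = 1, 0, -2, -4, -4, 0, 8, 16, 16.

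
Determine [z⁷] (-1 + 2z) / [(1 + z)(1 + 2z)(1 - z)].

340

The denominator gives the recurrence a_n = −2a_(n−1) + a_(n−2) + 2a_(n−3) for n ≥ 3; the numerator fixes a_0 = -1, a_1 = 4, a_2 = -9.
Iterating: -1, 4, -9, 20, -41, 84, -169, 340, so a_7 = 340.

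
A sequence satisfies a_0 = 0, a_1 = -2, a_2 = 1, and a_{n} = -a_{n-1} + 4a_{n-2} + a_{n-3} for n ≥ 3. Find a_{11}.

The ordinary generating function has denominator 1 + q - 4q^2 - q^3.
Iterating the recurrence: a_0,…,a_{11} = 0, -2, 1, -9, 11, -46, 81, -254, 532, -1467, 3341, -8677.

-8677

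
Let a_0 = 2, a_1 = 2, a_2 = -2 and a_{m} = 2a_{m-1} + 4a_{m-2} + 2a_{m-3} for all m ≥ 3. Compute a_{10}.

The ordinary generating function has denominator 1 - 2q - 4q^2 - 2q^3.
Iterating the recurrence: a_0,…,a_{10} = 2, 2, -2, 8, 12, 52, 168, 568, 1912, 6432, 21648.

21648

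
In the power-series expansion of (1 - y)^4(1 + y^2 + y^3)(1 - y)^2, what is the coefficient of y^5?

(1 - y)^4 has coefficients 1,-4,6,-4,1 for degrees 0…4.
(1 + y^2 + y^3) has coefficients 1,0,1,1,0,0 for degrees 0…5.
Finally multiplying by (1 - y)^2, the product of all factors after the first has coefficients 1,-2,2,-1,-1,1 for degrees 0…5.
[y^5] = 1·1 − 4·(-1) + 6·(-1) − 4·2 + 1·(-2) = -11.

-11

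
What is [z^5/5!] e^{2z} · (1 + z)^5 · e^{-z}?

The EGF product rule gives c_5 = Σ_{k_1+k_2+k_3=5} C(5; k_1,k_2,k_3) · ∏ g_i(k_i), where e^{2z} gives (2)^k; (1+z)^5 gives the falling factorial (5)_k; e^{-z} gives (-1)^k.
g_1(k) for k = 0…5: 1, 2, 4, 8, 16, 32.
g_2(k) for k = 0…5: 1, 5, 20, 60, 120, 120.
g_3(k) for k = 0…5: 1, -1, 1, -1, 1, -1.
First combine the last two factors: h(k) = Σ_j C(k,j)·g_2(j)·g_3(k−j) for k = 0…5: 1, 4, 11, 14, -19, -56.
c_5 = Σ_k C(5,k)·g_1(k)·h(5−k) = 1·1·(-56) + 5·2·(-19) + 10·4·14 + 10·8·11 + 5·16·4 + 1·32·1 = −56 − 190 + 560 + 880 + 320 + 32 = 1546.

1546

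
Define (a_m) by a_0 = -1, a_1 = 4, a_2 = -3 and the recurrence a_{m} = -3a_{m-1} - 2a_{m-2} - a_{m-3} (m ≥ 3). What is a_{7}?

63

The ordinary generating function has denominator 1 + 3z + 2z^2 + z^3.
Iterating the recurrence: a_0,…,a_{7} = -1, 4, -3, 2, -4, 11, -27, 63.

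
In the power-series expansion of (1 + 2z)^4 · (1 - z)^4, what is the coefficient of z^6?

(1 + 2z)^4 has coefficients 1,8,24,32,16 for degrees 0…4.
(1 - z)^4 has coefficients 1,-4,6,-4,1,0,0 for degrees 0…6.
[z^6] = 1·0 + 8·0 + 24·1 + 32·(-4) + 16·6 = -8.

-8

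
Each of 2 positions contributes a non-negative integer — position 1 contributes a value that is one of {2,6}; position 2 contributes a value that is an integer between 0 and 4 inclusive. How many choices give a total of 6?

The generating function for the choices is (x^2 + x^6)·(1 + x + x^2 + x^3 + x^4); the count is [x^6].
(x^2 + x^6) has coefficients 0,0,1,0,0,0,1 for degrees 0…6.
(1 + x + x^2 + x^3 + x^4) has coefficients 1,1,1,1,1,0,0 for degrees 0…6.
[x^6] = 1·1 + 1·1 = 2.

2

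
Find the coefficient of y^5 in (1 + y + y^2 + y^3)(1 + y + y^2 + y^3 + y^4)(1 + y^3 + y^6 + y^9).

6

(1 + y + y^2 + y^3) has coefficients 1,1,1,1 for degrees 0…3.
(1 + y + y^2 + y^3 + y^4) has coefficients 1,1,1,1,1,0 for degrees 0…5.
Finally multiplying by (1 + y^3 + y^6 + y^9), the product of all factors after the first has coefficients 1,1,1,2,2,1 for degrees 0…5.
[y^5] = 1·1 + 1·2 + 1·2 + 1·1 = 6.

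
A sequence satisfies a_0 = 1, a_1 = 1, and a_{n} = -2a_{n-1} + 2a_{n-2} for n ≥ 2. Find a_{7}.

The ordinary generating function has denominator 1 + 2t - 2t^2.
Iterating the recurrence: a_0,…,a_{7} = 1, 1, 0, 2, -4, 12, -32, 88.

88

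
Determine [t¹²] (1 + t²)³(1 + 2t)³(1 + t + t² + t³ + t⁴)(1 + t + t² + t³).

286

(1 + t²)³ has coefficients 1,0,3,0,3,0,1 for degrees 0…6.
(1 + 2t)³ has coefficients 1,6,12,8,0,0,0,0,0,0,0,0,0 for degrees 0…12.
Multiplying by (1 + t + t² + t³ + t⁴) gives running coefficients 1,7,19,27,27,26,20,8,0,0,0,0,0 for degrees 0…12.
Finally multiplying by (1 + t + t² + t³), the product of all factors after the first has coefficients 1,8,27,54,80,99,100,81,54,28,8,0,0 for degrees 0…12.
[t¹²] = 1·0 + 3·8 + 3·54 + 1·100 = 286.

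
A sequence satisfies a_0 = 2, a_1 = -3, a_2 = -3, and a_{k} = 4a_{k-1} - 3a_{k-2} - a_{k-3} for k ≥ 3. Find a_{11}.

The ordinary generating function has denominator 1 - 4x + 3x^2 + x^3.
Iterating the recurrence: a_0,…,a_{11} = 2, -3, -3, -5, -8, -14, -27, -58, -137, -347, -919, -2498.

-2498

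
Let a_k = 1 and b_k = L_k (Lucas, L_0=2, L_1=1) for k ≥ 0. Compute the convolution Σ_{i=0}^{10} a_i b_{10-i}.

321

Write out a_i and b_{10-i} for i = 0,…,10 and sum the products.
Σ = 1·123 + 1·76 + 1·47 + 1·29 + 1·18 + 1·11 + 1·7 + 1·4 + 1·3 + 1·1 + 1·2 = 321.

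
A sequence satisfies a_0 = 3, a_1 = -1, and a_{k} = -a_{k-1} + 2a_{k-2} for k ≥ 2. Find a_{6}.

87

The ordinary generating function has denominator 1 + y - 2y^2.
Iterating the recurrence: a_0,…,a_{6} = 3, -1, 7, -9, 23, -41, 87.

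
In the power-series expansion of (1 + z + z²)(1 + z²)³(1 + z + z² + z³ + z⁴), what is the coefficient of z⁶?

20

(1 + z + z²) has coefficients 1,1,1 for degrees 0…2.
(1 + z²)³ has coefficients 1,0,3,0,3,0,1 for degrees 0…6.
Finally multiplying by (1 + z + z² + z³ + z⁴), the product of all factors after the first has coefficients 1,1,4,4,7,6,7 for degrees 0…6.
[z⁶] = 1·7 + 1·6 + 1·7 = 20.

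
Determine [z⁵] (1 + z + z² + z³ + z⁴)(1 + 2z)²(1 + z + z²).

26

(1 + z + z² + z³ + z⁴) has coefficients 1,1,1,1,1 for degrees 0…4.
(1 + 2z)² has coefficients 1,4,4,0,0,0 for degrees 0…5.
Finally multiplying by (1 + z + z²), the product of all factors after the first has coefficients 1,5,9,8,4,0 for degrees 0…5.
[z⁵] = 1·0 + 1·4 + 1·8 + 1·9 + 1·5 = 26.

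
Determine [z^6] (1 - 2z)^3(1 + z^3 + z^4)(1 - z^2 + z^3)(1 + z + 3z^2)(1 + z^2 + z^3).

(1 - 2z)^3 has coefficients 1,-6,12,-8 for degrees 0…3.
(1 + z^3 + z^4) has coefficients 1,0,0,1,1,0,0 for degrees 0…6.
Multiplying by (1 - z^2 + z^3) gives running coefficients 1,0,-1,2,1,-1,0 for degrees 0…6.
Multiplying by (1 + z + 3z^2) gives running coefficients 1,1,2,1,0,6,2 for degrees 0…6.
Finally multiplying by (1 + z^2 + z^3), the product of all factors after the first has coefficients 1,1,3,3,3,9,3 for degrees 0…6.
[z^6] = 1·3 − 6·9 + 12·3 − 8·3 = -39.

-39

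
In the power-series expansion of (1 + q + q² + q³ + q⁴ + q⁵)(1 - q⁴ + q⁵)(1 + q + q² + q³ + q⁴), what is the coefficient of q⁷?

2

(1 + q + q² + q³ + q⁴ + q⁵) has coefficients 1,1,1,1,1,1 for degrees 0…5.
(1 - q⁴ + q⁵) has coefficients 1,0,0,0,-1,1,0,0 for degrees 0…7.
Finally multiplying by (1 + q + q² + q³ + q⁴), the product of all factors after the first has coefficients 1,1,1,1,0,0,0,0 for degrees 0…7.
[q⁷] = 1·0 + 1·0 + 1·0 + 1·0 + 1·1 + 1·1 = 2.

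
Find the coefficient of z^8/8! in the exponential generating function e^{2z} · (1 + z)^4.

95744

The EGF product rule gives c_8 = Σ_{k_1+k_2=8} C(8; k_1,k_2) · ∏ g_i(k_i), where e^{2z} gives (2)^k; (1+z)^4 gives the falling factorial (4)_k.
g_1(k) for k = 0…8: 1, 2, 4, 8, 16, 32, 64, 128, 256.
g_2(k) for k = 0…8: 1, 4, 12, 24, 24, 0, 0, 0, 0.
c_8 = Σ_k C(8,k)·g_1(k)·g_2(8−k) = 70·16·24 + 56·32·24 + 28·64·12 + 8·128·4 + 1·256·1 = 26880 + 43008 + 21504 + 4096 + 256 = 95744.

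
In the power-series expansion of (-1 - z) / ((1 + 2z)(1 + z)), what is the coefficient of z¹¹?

The denominator gives the recurrence a_n = −3a_(n−1) − 2a_(n−2) for n ≥ 3; the numerator fixes a_0 = -1, a_1 = 2, a_2 = -4.
Iterating: -1, 2, -4, 8, -16, 32, -64, 128, -256, 512, -1024, 2048, so a_11 = 2048.

2048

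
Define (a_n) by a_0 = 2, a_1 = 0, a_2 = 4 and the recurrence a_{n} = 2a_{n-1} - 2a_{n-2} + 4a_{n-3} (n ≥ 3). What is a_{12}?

The ordinary generating function has denominator 1 - 2t + 2t^2 - 4t^3.
Iterating the recurrence: a_0,…,a_{12} = 2, 0, 4, 16, 24, 32, 80, 192, 352, 640, 1344, 2816, 5504.

5504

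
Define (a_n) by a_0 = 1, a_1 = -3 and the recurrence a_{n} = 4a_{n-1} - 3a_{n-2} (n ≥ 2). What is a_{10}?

The ordinary generating function has denominator 1 - 4q + 3q^2.
Iterating the recurrence: a_0,…,a_{10} = 1, -3, -15, -51, -159, -483, -1455, -4371, -13119, -39363, -118095.

-118095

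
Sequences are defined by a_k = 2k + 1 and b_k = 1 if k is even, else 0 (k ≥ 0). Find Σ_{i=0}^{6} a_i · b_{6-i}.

28

This is [x^6] in the product of the two ordinary generating functions.
Σ = 1·1 + 3·0 + 5·1 + 7·0 + 9·1 + 11·0 + 13·1 = 28.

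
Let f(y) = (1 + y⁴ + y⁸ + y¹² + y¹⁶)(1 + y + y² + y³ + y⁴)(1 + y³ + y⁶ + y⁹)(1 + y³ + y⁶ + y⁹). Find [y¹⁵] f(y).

(1 + y⁴ + y⁸ + y¹² + y¹⁶) has coefficients 1,0,0,0,1,0,0,0,1,0,0,0,1,0,0,0 for degrees 0…15.
(1 + y + y² + y³ + y⁴) has coefficients 1,1,1,1,1,0,0,0,0,0,0,0,0,0,0,0 for degrees 0…15.
Multiplying by (1 + y³ + y⁶ + y⁹) gives running coefficients 1,1,1,2,2,1,2,2,1,2,2,1,1,1,0,0 for degrees 0…15.
Finally multiplying by (1 + y³ + y⁶ + y⁹), the product of all factors after the first has coefficients 1,1,1,3,3,2,5,5,3,7,7,4,7,7,3,5 for degrees 0…15.
[y¹⁵] = 1·5 + 1·4 + 1·5 + 1·3 = 17.

17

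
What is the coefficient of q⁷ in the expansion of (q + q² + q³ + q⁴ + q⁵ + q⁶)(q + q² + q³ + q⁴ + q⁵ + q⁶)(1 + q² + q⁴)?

(q + q² + q³ + q⁴ + q⁵ + q⁶) has coefficients 0,1,1,1,1,1,1 for degrees 0…6.
(q + q² + q³ + q⁴ + q⁵ + q⁶) has coefficients 0,1,1,1,1,1,1,0 for degrees 0…7.
Finally multiplying by (1 + q² + q⁴), the product of all factors after the first has coefficients 0,1,1,2,2,3,3,2 for degrees 0…7.
[q⁷] = 1·3 + 1·3 + 1·2 + 1·2 + 1·1 + 1·1 = 12.

12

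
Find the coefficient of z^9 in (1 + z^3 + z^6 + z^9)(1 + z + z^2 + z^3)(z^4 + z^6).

(1 + z^3 + z^6 + z^9) has coefficients 1,0,0,1,0,0,1,0,0,1 for degrees 0…9.
(1 + z + z^2 + z^3) has coefficients 1,1,1,1,0,0,0,0,0,0 for degrees 0…9.
Finally multiplying by (z^4 + z^6), the product of all factors after the first has coefficients 0,0,0,0,1,1,2,2,1,1 for degrees 0…9.
[z^9] = 1·1 + 1·2 + 1·0 + 1·0 = 3.

3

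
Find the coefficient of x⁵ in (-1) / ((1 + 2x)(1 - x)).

21

Partial fractions give a closed form: a_n = (-2/3)·(-2)^n + (-1/3)·1^n.
At n = 5: a_5 = 21.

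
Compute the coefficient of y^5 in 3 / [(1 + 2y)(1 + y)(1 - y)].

-126

Partial fractions give a closed form: a_n = (4)·(-2)^n + (-3/2)·(-1)^n + (1/2)·1^n.
At n = 5: a_5 = -126.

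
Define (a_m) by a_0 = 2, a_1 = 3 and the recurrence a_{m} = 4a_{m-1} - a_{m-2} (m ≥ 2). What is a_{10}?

372858

The ordinary generating function has denominator 1 - 4y + y^2.
Iterating the recurrence: a_0,…,a_{10} = 2, 3, 10, 37, 138, 515, 1922, 7173, 26770, 99907, 372858.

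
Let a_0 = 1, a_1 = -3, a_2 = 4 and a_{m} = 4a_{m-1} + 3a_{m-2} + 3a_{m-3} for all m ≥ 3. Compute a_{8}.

23011

The ordinary generating function has denominator 1 - 4x - 3x^2 - 3x^3.
Iterating the recurrence: a_0,…,a_{8} = 1, -3, 4, 10, 43, 214, 1015, 4831, 23011.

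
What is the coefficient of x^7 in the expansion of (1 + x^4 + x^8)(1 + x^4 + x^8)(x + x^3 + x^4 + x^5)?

2

(1 + x^4 + x^8) has coefficients 1,0,0,0,1,0,0,0 for degrees 0…7.
(1 + x^4 + x^8) has coefficients 1,0,0,0,1,0,0,0 for degrees 0…7.
Finally multiplying by (x + x^3 + x^4 + x^5), the product of all factors after the first has coefficients 0,1,0,1,1,2,0,1 for degrees 0…7.
[x^7] = 1·1 + 1·1 = 2.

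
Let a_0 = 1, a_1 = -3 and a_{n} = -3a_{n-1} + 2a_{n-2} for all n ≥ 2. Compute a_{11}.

The ordinary generating function has denominator 1 + 3x - 2x^2.
Iterating the recurrence: a_0,…,a_{11} = 1, -3, 11, -39, 139, -495, 1763, -6279, 22363, -79647, 283667, -1010295.

-1010295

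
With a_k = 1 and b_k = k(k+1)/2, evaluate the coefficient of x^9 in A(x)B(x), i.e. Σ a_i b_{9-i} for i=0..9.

Write out a_i and b_{9-i} for i = 0,…,9 and sum the products.
Σ = 1·45 + 1·36 + 1·28 + 1·21 + 1·15 + 1·10 + 1·6 + 1·3 + 1·1 + 1·0 = 165.

165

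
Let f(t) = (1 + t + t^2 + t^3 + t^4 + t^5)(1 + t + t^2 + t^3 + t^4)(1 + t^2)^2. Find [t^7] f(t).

(1 + t + t^2 + t^3 + t^4 + t^5) has coefficients 1,1,1,1,1,1 for degrees 0…5.
(1 + t + t^2 + t^3 + t^4) has coefficients 1,1,1,1,1,0,0,0 for degrees 0…7.
Finally multiplying by (1 + t^2)^2, the product of all factors after the first has coefficients 1,1,3,3,4,3,3,1 for degrees 0…7.
[t^7] = 1·1 + 1·3 + 1·3 + 1·4 + 1·3 + 1·3 = 17.

17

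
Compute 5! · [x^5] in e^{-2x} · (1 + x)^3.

-32

The EGF product rule gives c_5 = Σ_{k_1+k_2=5} C(5; k_1,k_2) · ∏ g_i(k_i), where e^{-2x} gives (-2)^k; (1+x)^3 gives the falling factorial (3)_k.
g_1(k) for k = 0…5: 1, -2, 4, -8, 16, -32.
g_2(k) for k = 0…5: 1, 3, 6, 6, 0, 0.
c_5 = Σ_k C(5,k)·g_1(k)·g_2(5−k) = 10·4·6 + 10·(-8)·6 + 5·16·3 + 1·(-32)·1 = 240 − 480 + 240 − 32 = -32.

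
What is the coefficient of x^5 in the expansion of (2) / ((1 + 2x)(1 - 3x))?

Partial fractions give a closed form: a_n = (4/5)·(-2)^n + (6/5)·3^n.
At n = 5: a_5 = 266.

266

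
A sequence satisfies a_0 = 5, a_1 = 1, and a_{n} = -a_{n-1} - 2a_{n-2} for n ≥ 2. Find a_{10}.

181

The ordinary generating function has denominator 1 + z + 2z^2.
Iterating the recurrence: a_0,…,a_{10} = 5, 1, -11, 9, 13, -31, 5, 57, -67, -47, 181.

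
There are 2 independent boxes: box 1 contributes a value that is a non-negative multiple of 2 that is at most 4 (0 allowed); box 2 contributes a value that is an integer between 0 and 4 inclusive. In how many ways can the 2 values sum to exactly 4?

The generating function for the choices is (1 + t^2 + t^4)·(1 + t + t^2 + t^3 + t^4); the count is [t^4].
(1 + t^2 + t^4) has coefficients 1,0,1,0,1 for degrees 0…4.
(1 + t + t^2 + t^3 + t^4) has coefficients 1,1,1,1,1 for degrees 0…4.
[t^4] = 1·1 + 1·1 + 1·1 = 3.

3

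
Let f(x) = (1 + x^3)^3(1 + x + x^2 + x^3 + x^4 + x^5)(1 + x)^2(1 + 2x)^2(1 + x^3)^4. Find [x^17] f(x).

(1 + x^3)^3 has coefficients 1,0,0,3,0,0,3,0,0,1 for degrees 0…9.
(1 + x + x^2 + x^3 + x^4 + x^5) has coefficients 1,1,1,1,1,1,0,0,0,0,0,0,0,0,0,0,0,0 for degrees 0…17.
Multiplying by (1 + x)^2 gives running coefficients 1,3,4,4,4,4,3,1,0,0,0,0,0,0,0,0,0,0 for degrees 0…17.
Multiplying by (1 + 2x)^2 gives running coefficients 1,7,20,32,36,36,35,29,16,4,0,0,0,0,0,0,0,0 for degrees 0…17.
Finally multiplying by (1 + x^3)^4, the product of all factors after the first has coefficients 1,7,20,36,64,116,169,215,280,340,360,360,355,325,260,196,152,100 for degrees 0…17.
[x^17] = 1·100 + 3·260 + 3·360 + 1·280 = 2240.

2240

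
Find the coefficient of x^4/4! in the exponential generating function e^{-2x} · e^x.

The EGF product rule gives c_4 = Σ_{k_1+k_2=4} C(4; k_1,k_2) · ∏ g_i(k_i), where e^{-2x} gives (-2)^k; e^x gives (1)^k.
g_1(k) for k = 0…4: 1, -2, 4, -8, 16.
g_2(k) for k = 0…4: 1, 1, 1, 1, 1.
c_4 = Σ_k C(4,k)·g_1(k)·g_2(4−k) = 1·1·1 + 4·(-2)·1 + 6·4·1 + 4·(-8)·1 + 1·16·1 = 1 − 8 + 24 − 32 + 16 = 1.

1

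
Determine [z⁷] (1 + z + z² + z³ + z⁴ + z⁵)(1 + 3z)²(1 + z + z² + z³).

(1 + z + z² + z³ + z⁴ + z⁵) has coefficients 1,1,1,1,1,1 for degrees 0…5.
(1 + 3z)² has coefficients 1,6,9,0,0,0,0,0 for degrees 0…7.
Finally multiplying by (1 + z + z² + z³), the product of all factors after the first has coefficients 1,7,16,16,15,9,0,0 for degrees 0…7.
[z⁷] = 1·0 + 1·0 + 1·9 + 1·15 + 1·16 + 1·16 = 56.

56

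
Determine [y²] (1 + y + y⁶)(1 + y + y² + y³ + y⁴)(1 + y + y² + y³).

5

(1 + y + y⁶) has coefficients 1,1,0 for degrees 0…2.
(1 + y + y² + y³ + y⁴) has coefficients 1,1,1 for degrees 0…2.
Finally multiplying by (1 + y + y² + y³), the product of all factors after the first has coefficients 1,2,3 for degrees 0…2.
[y²] = 1·3 + 1·2 = 5.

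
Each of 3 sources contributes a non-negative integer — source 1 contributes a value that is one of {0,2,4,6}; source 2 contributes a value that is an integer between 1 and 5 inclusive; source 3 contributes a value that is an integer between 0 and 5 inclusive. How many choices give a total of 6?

11

The generating function for the choices is (1 + t² + t⁴ + t⁶)·(t + t² + t³ + t⁴ + t⁵)·(1 + t + t² + t³ + t⁴ + t⁵); the count is [t⁶].
(1 + t² + t⁴ + t⁶) has coefficients 1,0,1,0,1,0,1 for degrees 0…6.
(t + t² + t³ + t⁴ + t⁵) has coefficients 0,1,1,1,1,1,0 for degrees 0…6.
Finally multiplying by (1 + t + t² + t³ + t⁴ + t⁵), the product of all factors after the first has coefficients 0,1,2,3,4,5,5 for degrees 0…6.
[t⁶] = 1·5 + 1·4 + 1·2 + 1·0 = 11.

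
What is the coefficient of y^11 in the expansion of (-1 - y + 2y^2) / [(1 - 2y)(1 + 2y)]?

-1024

The denominator gives the recurrence a_n = 4a_(n−2) for n ≥ 3; the numerator fixes a_0 = -1, a_1 = -1, a_2 = -2.
Iterating: -1, -1, -2, -4, -8, -16, -32, -64, -128, -256, -512, -1024, so a_11 = -1024.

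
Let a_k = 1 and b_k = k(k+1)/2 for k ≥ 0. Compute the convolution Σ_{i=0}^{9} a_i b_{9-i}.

This is [x^9] in the product of the two ordinary generating functions.
Σ = 1·45 + 1·36 + 1·28 + 1·21 + 1·15 + 1·10 + 1·6 + 1·3 + 1·1 + 1·0 = 165.

165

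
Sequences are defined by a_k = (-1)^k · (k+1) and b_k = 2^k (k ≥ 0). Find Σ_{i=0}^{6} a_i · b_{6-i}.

This is [x^6] in the product of the two ordinary generating functions.
Σ = 1·64 − 2·32 + 3·16 − 4·8 + 5·4 − 6·2 + 7·1 = 31.

31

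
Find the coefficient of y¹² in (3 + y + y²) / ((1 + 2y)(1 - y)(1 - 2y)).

Partial fractions give a closed form: a_n = (11/12)·(-2)^n + (-5/3)·1^n + (15/4)·2^n.
At n = 12: a_12 = 19113.

19113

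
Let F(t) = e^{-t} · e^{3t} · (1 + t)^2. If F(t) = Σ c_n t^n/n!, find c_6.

928

The EGF product rule gives c_6 = Σ_{k_1+k_2+k_3=6} C(6; k_1,k_2,k_3) · ∏ g_i(k_i), where e^{-t} gives (-1)^k; e^{3t} gives (3)^k; (1+t)^2 gives the falling factorial (2)_k.
g_1(k) for k = 0…6: 1, -1, 1, -1, 1, -1, 1.
g_2(k) for k = 0…6: 1, 3, 9, 27, 81, 243, 729.
g_3(k) for k = 0…6: 1, 2, 2, 0, 0, 0, 0.
First combine the last two factors: h(k) = Σ_j C(k,j)·g_2(j)·g_3(k−j) for k = 0…6: 1, 5, 23, 99, 405, 1593, 6075.
c_6 = Σ_k C(6,k)·g_1(k)·h(6−k) = 1·1·6075 + 6·(-1)·1593 + 15·1·405 + 20·(-1)·99 + 15·1·23 + 6·(-1)·5 + 1·1·1 = 6075 − 9558 + 6075 − 1980 + 345 − 30 + 1 = 928.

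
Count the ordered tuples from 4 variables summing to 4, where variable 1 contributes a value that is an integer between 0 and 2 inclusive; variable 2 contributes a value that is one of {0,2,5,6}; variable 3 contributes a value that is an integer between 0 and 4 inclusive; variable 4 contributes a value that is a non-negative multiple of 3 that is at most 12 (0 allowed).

The generating function for the choices is (1 + q + q²)·(1 + q² + q⁵ + q⁶)·(1 + q + q² + q³ + q⁴)·(1 + q³ + q⁶ + q⁹ + q¹²); the count is [q⁴].
(1 + q + q²) has coefficients 1,1,1 for degrees 0…2.
(1 + q² + q⁵ + q⁶) has coefficients 1,0,1,0,0 for degrees 0…4.
Multiplying by (1 + q + q² + q³ + q⁴) gives running coefficients 1,1,2,2,2 for degrees 0…4.
Finally multiplying by (1 + q³ + q⁶ + q⁹ + q¹²), the product of all factors after the first has coefficients 1,1,2,3,3 for degrees 0…4.
[q⁴] = 1·3 + 1·3 + 1·2 = 8.

8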